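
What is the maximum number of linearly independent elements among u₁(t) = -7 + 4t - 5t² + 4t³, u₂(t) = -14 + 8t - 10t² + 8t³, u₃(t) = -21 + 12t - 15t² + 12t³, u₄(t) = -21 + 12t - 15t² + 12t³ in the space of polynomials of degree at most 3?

Use coordinates relative to {1, t, …, t³}.
Apply Gaussian elimination to the matrix whose rows are u₁, u₂, u₃, u₄.
Exactly 1 pivot survives; hence the rank is 1.

1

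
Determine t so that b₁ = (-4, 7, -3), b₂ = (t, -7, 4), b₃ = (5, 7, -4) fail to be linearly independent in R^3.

t = -5

Dependence holds iff the 3×3 matrix [b₁ b₂ b₃] is singular.
Expanding, det = 7*t + 35.
This vanishes exactly when t = -5.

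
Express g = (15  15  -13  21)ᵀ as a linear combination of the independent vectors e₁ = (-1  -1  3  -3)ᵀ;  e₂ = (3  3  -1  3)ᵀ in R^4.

Set up the augmented matrix [e₁ | e₂ | g] and row-reduce.
Row-reducing the augmented matrix gives the unique coefficients (a₁, a₂) = (-3, 4).

g = -3e₁ + 4e₂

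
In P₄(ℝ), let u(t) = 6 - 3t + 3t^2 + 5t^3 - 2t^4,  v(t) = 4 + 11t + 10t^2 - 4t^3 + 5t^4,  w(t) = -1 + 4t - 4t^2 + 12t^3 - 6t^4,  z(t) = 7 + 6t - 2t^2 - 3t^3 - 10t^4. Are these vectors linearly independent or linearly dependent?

linearly independent

Write each element as a coordinate vector in ℝ⁵ using {1, t, …, t^4}.
Row-reduce the matrix whose columns are u, v, w, z.
The reduction yields 4 nonzero rows, so the rank is 4.
Since rank = 4 (the number of vectors), the set is linearly independent.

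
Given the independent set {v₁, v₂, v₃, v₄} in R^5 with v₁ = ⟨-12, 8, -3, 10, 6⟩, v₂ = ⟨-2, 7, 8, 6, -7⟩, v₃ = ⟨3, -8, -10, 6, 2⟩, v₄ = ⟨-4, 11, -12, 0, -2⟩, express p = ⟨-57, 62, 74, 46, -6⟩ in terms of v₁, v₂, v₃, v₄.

Solve the system with v₁, v₂, v₃, v₄ as columns and p as the right-hand side.
The system has the unique solution (a₁, …, a₄) = (4, 4, -3, -2).

p = 4v₁ + 4v₂ - 3v₃ - 2v₄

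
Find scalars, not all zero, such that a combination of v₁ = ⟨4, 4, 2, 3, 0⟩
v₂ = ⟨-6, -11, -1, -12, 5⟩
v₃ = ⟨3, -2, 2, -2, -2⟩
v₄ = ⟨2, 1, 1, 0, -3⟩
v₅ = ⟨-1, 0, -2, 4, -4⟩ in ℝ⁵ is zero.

2v₁ + v₂ - v₃ + v₄ + v₅ = 0

Set up α₁v₁ + … + α₅v₅ = 0 and solve the homogeneous system.
One solution (up to scaling) is (2, 1, -1, 1, 1).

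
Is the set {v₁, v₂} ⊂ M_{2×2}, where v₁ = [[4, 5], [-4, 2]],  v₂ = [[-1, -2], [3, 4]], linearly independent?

linearly independent

Write each element as a coordinate vector in ℝ⁴ using {E₁₁, E₁₂, E₂₁, E₂₂}.
Place the vectors as rows of a 2×4 matrix and reduce to echelon form.
The reduction yields 2 nonzero rows, so the rank is 2.
Since rank = 2 (the number of vectors), the set is linearly independent.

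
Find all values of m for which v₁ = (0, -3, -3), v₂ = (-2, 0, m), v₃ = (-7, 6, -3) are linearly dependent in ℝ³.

m = -18/7

The vectors are dependent exactly when the determinant of the matrix with rows v₁, v₂, v₃ vanishes.
The determinant works out to 21*m + 54.
This vanishes exactly when m = -18/7.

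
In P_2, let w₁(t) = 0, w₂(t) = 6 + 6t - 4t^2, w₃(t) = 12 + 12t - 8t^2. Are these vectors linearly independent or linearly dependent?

linearly dependent

Write each element as a coordinate vector in ℝ³ using {1, t, t^2}.
One of the vectors is the zero vector, so the set is linearly dependent.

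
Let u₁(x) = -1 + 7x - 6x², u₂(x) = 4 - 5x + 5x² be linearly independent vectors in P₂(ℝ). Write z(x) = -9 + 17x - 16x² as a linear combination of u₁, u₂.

z = u₁ - 2u₂

Work in coordinates with respect to the standard basis {1, x, x²}.
Since u₁, u₂ are independent, the coefficients expressing z are uniquely determined by a linear system.
Back-substitution yields (α₁, α₂) = (1, -2).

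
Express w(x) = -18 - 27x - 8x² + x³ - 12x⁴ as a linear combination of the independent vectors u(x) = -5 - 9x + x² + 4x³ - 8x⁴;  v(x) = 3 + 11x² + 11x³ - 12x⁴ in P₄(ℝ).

w = 3u - v

Work in coordinates with respect to the standard basis {1, x, …, x⁴}.
Solve the system with u, v as columns and w as the right-hand side.
Row-reducing the augmented matrix gives the unique coefficients (c₁, c₂) = (3, -1).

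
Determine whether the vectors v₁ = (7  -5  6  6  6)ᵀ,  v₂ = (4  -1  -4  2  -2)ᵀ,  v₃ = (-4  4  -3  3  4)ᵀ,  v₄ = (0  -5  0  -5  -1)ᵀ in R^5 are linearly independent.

Row-reduce the matrix whose columns are v₁, v₂, v₃, v₄.
The reduction yields 4 nonzero rows, so the rank is 4.
Since rank = 4 (the number of vectors), the set is linearly independent.

linearly independent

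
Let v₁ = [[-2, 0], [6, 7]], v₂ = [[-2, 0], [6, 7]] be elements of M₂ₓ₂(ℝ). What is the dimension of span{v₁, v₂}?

Represent each element by its coordinate vector in ℝ⁴.
Row-reduce the 2×4 matrix with these as rows.
Exactly 1 pivot survives; hence the rank is 1.

1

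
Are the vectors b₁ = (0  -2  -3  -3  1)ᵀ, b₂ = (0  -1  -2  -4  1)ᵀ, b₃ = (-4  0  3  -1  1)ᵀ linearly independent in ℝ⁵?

Place the vectors as rows of a 3×5 matrix and reduce to echelon form.
The reduction yields 3 nonzero rows, so the rank is 3.
Since rank = 3 (the number of vectors), the set is linearly independent.

linearly independent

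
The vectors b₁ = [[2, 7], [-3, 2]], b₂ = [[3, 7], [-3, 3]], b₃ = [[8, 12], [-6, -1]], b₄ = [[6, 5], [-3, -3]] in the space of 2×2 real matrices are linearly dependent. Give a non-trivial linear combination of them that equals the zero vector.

Pass to coordinate vectors relative to the basis {E₁₁, E₁₂, E₂₁, E₂₂}.
Row-reduce the matrix with b₁, b₂, b₃, b₄ as columns; the null space gives the coefficients.
The free variable yields coefficients (1, 0, -1, 1) (any nonzero multiple also works).

b₁ - b₃ + b₄ = 0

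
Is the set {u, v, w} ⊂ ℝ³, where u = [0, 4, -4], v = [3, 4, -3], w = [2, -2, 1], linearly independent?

Form the 3×3 matrix with these as columns; its determinant is 20.
A nonzero determinant means the columns are linearly independent.

linearly independent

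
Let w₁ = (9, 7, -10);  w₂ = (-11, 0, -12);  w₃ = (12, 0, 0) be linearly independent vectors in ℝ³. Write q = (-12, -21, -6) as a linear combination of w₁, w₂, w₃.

q = -3w₁ + 3w₂ + 4w₃

Since w₁, w₂, w₃ are independent, the coefficients expressing q are uniquely determined by a linear system.
Row-reducing the augmented matrix gives the unique coefficients (α₁, α₂, α₃) = (-3, 3, 4).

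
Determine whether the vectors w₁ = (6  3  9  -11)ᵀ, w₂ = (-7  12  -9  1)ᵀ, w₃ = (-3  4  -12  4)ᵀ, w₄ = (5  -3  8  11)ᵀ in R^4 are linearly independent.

Form the 4×4 matrix with these as columns; its determinant is -12187.
A nonzero determinant means the columns are linearly independent.

linearly independent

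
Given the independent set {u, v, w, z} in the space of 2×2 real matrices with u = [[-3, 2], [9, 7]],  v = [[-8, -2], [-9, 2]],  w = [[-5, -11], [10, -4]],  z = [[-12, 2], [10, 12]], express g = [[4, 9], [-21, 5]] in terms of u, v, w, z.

g = 3u + 2v - w - 2z

Take coordinate vectors relative to {E₁₁, E₁₂, E₂₁, E₂₂}.
Write g = c₁u + … + c₄z and equate components.
The system has the unique solution (c₁, …, c₄) = (3, 2, -1, -2).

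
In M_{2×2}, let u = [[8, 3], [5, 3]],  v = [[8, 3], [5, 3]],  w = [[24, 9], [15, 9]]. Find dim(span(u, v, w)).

1

Use coordinates relative to {E₁₁, E₁₂, E₂₁, E₂₂}.
Form the matrix with u, v, w as columns and reduce.
Exactly 1 pivot survives; hence the rank is 1.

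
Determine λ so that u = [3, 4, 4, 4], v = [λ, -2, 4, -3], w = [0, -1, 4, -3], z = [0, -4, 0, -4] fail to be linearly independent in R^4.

λ = 3/2

Place the vectors as rows of a 4×4 matrix; dependence ⇔ determinant zero.
Cofactor expansion gives det = 48 - 32*λ.
Solving 48 - 32*λ = 0 yields λ = 3/2.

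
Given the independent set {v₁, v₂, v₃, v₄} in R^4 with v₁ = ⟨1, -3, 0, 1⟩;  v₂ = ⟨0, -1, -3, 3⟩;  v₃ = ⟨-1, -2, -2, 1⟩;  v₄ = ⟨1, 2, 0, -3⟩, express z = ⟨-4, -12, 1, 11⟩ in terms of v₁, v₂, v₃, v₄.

Set up the augmented matrix [v₁ | v₂ | v₃ | v₄ | z] and row-reduce.
The system has the unique solution (c₁, …, c₄) = (1, -1, 1, -4).

z = v₁ - v₂ + v₃ - 4v₄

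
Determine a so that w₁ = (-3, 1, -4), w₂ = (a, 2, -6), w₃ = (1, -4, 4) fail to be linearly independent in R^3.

The vectors are dependent exactly when the determinant of the matrix with rows w₁, w₂, w₃ vanishes.
Cofactor expansion gives det = 12*a + 50.
This vanishes exactly when a = -25/6.

a = -25/6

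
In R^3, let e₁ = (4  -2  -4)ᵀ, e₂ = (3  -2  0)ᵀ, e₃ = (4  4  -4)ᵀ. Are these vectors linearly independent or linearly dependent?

linearly independent

The matrix [e₁|e₂|e₃] has determinant -72.
A nonzero determinant means the columns are linearly independent.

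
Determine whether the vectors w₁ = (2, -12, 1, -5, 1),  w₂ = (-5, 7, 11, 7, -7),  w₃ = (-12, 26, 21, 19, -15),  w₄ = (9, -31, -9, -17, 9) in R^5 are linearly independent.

linearly dependent

Row-reduce the matrix whose columns are w₁, w₂, w₃, w₄.
The reduction yields 2 nonzero rows, so the rank is 2.
Since rank 2 < 4, the set is linearly dependent.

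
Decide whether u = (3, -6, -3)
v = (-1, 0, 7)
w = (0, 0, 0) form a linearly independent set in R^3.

linearly dependent

One of the vectors is the zero vector, so the set is linearly dependent.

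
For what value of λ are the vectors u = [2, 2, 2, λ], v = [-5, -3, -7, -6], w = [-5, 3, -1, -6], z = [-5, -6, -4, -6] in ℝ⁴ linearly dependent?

Place the vectors as rows of a 4×4 matrix; dependence ⇔ determinant zero.
Expanding, det = 180*λ - 432.
Setting this to zero gives λ = 12/5.

λ = 12/5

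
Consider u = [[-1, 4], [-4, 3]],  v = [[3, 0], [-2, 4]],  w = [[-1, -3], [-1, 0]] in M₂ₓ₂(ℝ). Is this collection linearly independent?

linearly independent

Take coordinates with respect to the standard basis {E₁₁, E₁₂, E₂₁, E₂₂}.
Row-reduce the matrix whose columns are u, v, w.
The reduction yields 3 nonzero rows, so the rank is 3.
Since rank = 3 (the number of vectors), the set is linearly independent.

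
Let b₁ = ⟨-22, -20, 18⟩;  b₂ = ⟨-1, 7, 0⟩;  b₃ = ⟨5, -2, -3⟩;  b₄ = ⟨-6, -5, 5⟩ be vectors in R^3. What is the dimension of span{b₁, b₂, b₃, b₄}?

Row-reduce the 4×3 matrix with these as rows.
Exactly 3 pivots survive; hence the rank is 3.
(With 4 elements in a 3-dimensional space the rank is at most 3.)

dim = 3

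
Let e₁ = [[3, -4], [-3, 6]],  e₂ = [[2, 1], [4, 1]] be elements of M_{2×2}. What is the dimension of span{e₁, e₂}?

dim = 2

Use coordinates relative to {E₁₁, E₁₂, E₂₁, E₂₂}.
Form the matrix with e₁, e₂ as columns and reduce.
Exactly 2 pivots survive; hence the rank is 2.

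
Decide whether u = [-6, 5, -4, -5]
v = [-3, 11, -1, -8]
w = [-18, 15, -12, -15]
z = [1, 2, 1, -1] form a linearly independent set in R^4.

linearly dependent

Form the 4×4 matrix with these as columns; its determinant is 0.
A zero determinant means the columns are linearly dependent.
Indeed 3u - w = 0.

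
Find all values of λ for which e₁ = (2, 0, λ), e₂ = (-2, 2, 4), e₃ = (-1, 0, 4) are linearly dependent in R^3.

The set is linearly dependent precisely when det[e₁; e₂; e₃] = 0.
Cofactor expansion gives det = 2*λ + 16.
This vanishes exactly when λ = -8.

λ = -8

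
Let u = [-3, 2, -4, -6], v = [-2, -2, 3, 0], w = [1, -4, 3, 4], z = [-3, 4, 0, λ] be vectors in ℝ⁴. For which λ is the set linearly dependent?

Place the vectors as rows of a 4×4 matrix; dependence ⇔ determinant zero.
The determinant works out to -40*λ - 188.
Solving -40*λ - 188 = 0 yields λ = -47/10.

λ = -47/10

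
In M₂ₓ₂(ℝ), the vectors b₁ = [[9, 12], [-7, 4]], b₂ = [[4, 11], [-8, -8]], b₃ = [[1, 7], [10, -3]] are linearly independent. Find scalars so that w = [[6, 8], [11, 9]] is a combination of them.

Take coordinate vectors relative to {E₁₁, E₁₂, E₂₁, E₂₂}.
Write w = a₁b₁ + … + a₃b₃ and equate components.
Back-substitution yields (a₁, a₂, a₃) = (1, -1, 1).

w = b₁ - b₂ + b₃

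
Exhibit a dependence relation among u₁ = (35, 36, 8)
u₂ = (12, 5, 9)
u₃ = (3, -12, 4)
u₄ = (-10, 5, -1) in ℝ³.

u₁ - 2u₂ + 3u₃ + 2u₄ = 0

Write the vectors as columns of a matrix and find a nonzero vector in its null space.
One solution (up to scaling) is (1, -2, 3, 2).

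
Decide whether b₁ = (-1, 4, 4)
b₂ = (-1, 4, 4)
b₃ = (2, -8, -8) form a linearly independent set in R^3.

The matrix [b₁|b₂|b₃] has determinant 0.
A zero determinant means the columns are linearly dependent.

linearly dependent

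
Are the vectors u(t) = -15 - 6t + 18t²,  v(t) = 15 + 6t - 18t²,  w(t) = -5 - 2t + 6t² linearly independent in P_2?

Take coordinates with respect to the standard basis {1, t, t²}.
The matrix [u|v|w] has determinant 0.
A zero determinant means the columns are linearly dependent.
Indeed u + v = 0.

linearly dependent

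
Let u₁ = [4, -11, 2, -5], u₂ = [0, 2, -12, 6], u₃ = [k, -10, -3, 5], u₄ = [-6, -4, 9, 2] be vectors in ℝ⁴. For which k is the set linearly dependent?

k = -3

The vectors are dependent exactly when the determinant of the matrix with rows u₁, u₂, u₃, u₄ vanishes.
Cofactor expansion gives det = 952*k + 2856.
This vanishes exactly when k = -3.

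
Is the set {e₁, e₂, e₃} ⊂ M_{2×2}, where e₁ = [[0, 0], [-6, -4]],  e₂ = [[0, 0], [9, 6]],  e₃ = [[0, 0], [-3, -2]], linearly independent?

Take coordinates with respect to the standard basis {E₁₁, E₁₂, E₂₁, E₂₂}.
Place the vectors as rows of a 3×4 matrix and reduce to echelon form.
The reduction yields 1 nonzero row, so the rank is 1.
Since rank 1 < 3, the set is linearly dependent.
Indeed 3e₁ + 2e₂ = 0.

linearly dependent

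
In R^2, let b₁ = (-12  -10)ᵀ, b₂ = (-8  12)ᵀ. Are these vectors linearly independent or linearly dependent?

Row-reduce the matrix whose columns are b₁, b₂.
The reduction yields 2 nonzero rows, so the rank is 2.
Since rank = 2 (the number of vectors), the set is linearly independent.

linearly independent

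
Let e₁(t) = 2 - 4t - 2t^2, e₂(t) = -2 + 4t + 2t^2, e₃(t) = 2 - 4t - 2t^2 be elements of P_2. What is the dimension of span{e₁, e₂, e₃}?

Use coordinates relative to {1, t, t^2}.
Put the 3×3 matrix [e₁|e₂|e₃] into echelon form.
There is 1 pivot column, so rank = 1.

1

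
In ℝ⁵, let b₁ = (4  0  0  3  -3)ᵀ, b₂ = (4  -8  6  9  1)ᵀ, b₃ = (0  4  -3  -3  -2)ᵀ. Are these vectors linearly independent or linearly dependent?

Place the vectors as rows of a 3×5 matrix and reduce to echelon form.
The reduction yields 2 nonzero rows, so the rank is 2.
Since rank 2 < 3, the set is linearly dependent.

linearly dependent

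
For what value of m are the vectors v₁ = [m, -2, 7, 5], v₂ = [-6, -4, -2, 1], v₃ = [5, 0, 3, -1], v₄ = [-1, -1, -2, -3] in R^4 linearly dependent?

The vectors are dependent exactly when the determinant of the matrix with rows v₁, v₂, v₃, v₄ vanishes.
Expanding, det = 45*m - 207.
Setting this to zero gives m = 23/5.

m = 23/5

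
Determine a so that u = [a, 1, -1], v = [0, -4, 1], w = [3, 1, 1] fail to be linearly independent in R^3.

The vectors are dependent exactly when the determinant of the matrix with rows u, v, w vanishes.
Cofactor expansion gives det = -5*a - 9.
This vanishes exactly when a = -9/5.

a = -9/5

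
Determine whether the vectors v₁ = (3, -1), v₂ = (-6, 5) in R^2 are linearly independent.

linearly independent

Place the vectors as rows of a 2×2 matrix and reduce to echelon form.
The reduction yields 2 nonzero rows, so the rank is 2.
Since rank = 2 (the number of vectors), the set is linearly independent.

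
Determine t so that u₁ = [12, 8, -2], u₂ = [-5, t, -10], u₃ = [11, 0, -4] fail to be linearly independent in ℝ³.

The set is linearly dependent precisely when det[u₁; u₂; u₃] = 0.
Expanding, det = -26*t - 1040.
This vanishes exactly when t = -40.

t = -40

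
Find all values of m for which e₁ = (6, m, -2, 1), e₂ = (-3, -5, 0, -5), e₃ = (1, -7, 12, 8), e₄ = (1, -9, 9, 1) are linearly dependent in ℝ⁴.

The vectors are dependent exactly when the determinant of the matrix with rows e₁, e₂, e₃, e₄ vanishes.
The determinant works out to 1040 - 195*m.
This vanishes exactly when m = 16/3.

m = 16/3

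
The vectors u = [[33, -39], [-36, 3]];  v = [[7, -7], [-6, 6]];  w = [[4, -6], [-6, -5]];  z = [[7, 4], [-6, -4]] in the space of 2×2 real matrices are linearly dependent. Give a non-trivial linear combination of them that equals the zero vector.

Pass to coordinate vectors relative to the basis {E₁₁, E₁₂, E₂₁, E₂₂}.
Set up α₁u + … + α₄z = 0 and solve the homogeneous system.
One solution (up to scaling) is (1, -3, -3, 0).

u - 3v - 3w = 0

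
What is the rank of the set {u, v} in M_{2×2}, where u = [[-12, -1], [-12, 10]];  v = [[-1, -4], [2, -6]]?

Pass to coordinate vectors with respect to the basis {E₁₁, E₁₂, E₂₁, E₂₂}.
Apply Gaussian elimination to the matrix whose rows are u, v.
The echelon form has 2 nonzero rows, so the rank is 2.

2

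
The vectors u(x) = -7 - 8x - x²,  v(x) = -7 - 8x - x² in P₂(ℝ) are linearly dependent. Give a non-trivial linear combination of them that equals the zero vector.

u - v = 0

Take coordinates with respect to {1, x, x²}.
Write the vectors as columns of a matrix and find a nonzero vector in its null space.
A generator of the null space is (1, -1).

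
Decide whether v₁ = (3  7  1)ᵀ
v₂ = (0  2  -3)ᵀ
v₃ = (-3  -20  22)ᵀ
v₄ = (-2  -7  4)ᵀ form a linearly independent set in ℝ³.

linearly dependent

There are 4 vectors in a 3-dimensional space, so they cannot be linearly independent.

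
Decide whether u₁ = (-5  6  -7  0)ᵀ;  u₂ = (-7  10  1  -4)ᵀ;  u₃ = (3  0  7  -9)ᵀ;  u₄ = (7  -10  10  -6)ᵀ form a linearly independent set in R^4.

Place the vectors as rows of a 4×4 matrix and reduce to echelon form.
The reduction yields 4 nonzero rows, so the rank is 4.
Since rank = 4 (the number of vectors), the set is linearly independent.

linearly independent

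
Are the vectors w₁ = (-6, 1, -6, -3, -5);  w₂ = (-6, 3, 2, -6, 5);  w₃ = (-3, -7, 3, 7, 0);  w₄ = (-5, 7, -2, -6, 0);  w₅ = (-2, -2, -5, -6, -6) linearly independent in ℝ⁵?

linearly independent

Form the 5×5 matrix with these as columns; its determinant is 8454.
A nonzero determinant means the columns are linearly independent.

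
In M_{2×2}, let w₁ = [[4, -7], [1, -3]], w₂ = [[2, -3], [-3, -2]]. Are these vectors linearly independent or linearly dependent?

Write each element as a coordinate vector in ℝ⁴ using {E₁₁, E₁₂, E₂₁, E₂₂}.
Row-reduce the matrix whose columns are w₁, w₂.
The reduction yields 2 nonzero rows, so the rank is 2.
Since rank = 2 (the number of vectors), the set is linearly independent.

linearly independent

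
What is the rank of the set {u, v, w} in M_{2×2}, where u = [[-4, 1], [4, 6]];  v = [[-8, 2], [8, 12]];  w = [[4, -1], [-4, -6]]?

rank 1

Represent each element by its coordinate vector in ℝ⁴.
Put the 4×3 matrix [u|v|w] into echelon form.
The echelon form has 1 nonzero row, so the rank is 1.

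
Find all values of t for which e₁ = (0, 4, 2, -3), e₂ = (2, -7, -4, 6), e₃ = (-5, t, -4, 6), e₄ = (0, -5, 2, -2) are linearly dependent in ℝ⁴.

Place the vectors as rows of a 4×4 matrix; dependence ⇔ determinant zero.
Expanding, det = 4*t + 42.
This vanishes exactly when t = -21/2.

t = -21/2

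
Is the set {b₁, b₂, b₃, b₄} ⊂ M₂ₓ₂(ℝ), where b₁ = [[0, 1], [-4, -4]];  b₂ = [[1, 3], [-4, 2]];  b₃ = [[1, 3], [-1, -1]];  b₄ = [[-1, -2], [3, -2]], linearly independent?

Write each element as a coordinate vector in ℝ⁴ using {E₁₁, E₁₂, E₂₁, E₂₂}.
Form the 4×4 matrix with these as columns; its determinant is -21.
A nonzero determinant means the columns are linearly independent.

linearly independent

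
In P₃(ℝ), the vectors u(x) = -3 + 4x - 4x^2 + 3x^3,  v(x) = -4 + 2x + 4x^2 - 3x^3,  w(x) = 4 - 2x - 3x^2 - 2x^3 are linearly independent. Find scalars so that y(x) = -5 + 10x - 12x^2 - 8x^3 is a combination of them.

Take coordinate vectors relative to {1, x, …, x^3}.
Set up the augmented matrix [u | v | w | y] and row-reduce.
Row-reducing the augmented matrix gives the unique coefficients (c₁, c₂, c₃) = (3, 3, 4).

y = 3u + 3v + 4w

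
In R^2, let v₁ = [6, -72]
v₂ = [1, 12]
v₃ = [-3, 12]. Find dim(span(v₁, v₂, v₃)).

2

Row-reduce the 3×2 matrix with these as rows.
There are 2 pivot columns, so rank = 2.
(With 3 elements in a 2-dimensional space the rank is at most 2.)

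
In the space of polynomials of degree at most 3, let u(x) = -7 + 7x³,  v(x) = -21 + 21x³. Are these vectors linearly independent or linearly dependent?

linearly dependent

Write each element as a coordinate vector in ℝ⁴ using {1, x, …, x³}.
One vector is a scalar multiple of another, so the set is dependent.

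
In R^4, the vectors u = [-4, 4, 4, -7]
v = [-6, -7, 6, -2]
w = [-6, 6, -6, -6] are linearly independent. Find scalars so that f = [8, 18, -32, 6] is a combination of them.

Since u, v, w are independent, the coefficients expressing f are uniquely determined by a linear system.
The system has the unique solution (α₁, α₂, α₃) = (-2, -2, 2).

f = -2u - 2v + 2w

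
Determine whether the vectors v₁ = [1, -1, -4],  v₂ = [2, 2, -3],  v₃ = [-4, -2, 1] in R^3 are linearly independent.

linearly independent

The matrix [v₁|v₂|v₃] has determinant -30.
A nonzero determinant means the columns are linearly independent.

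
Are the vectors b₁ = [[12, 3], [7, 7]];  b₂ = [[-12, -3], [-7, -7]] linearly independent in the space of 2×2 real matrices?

linearly dependent

Write each element as a coordinate vector in ℝ⁴ using {E₁₁, E₁₂, E₂₁, E₂₂}.
Place the vectors as rows of a 2×4 matrix and reduce to echelon form.
The reduction yields 1 nonzero row, so the rank is 1.
Since rank 1 < 2, the set is linearly dependent.
Indeed b₁ + b₂ = 0.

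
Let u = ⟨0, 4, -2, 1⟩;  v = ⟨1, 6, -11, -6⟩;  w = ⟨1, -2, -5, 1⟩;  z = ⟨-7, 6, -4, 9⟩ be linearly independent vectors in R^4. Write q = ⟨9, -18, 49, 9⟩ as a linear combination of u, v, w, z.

q = 4u - 4v - w - 2z

Since u, v, w, z are independent, the coefficients expressing q are uniquely determined by a linear system.
Back-substitution yields (c₁, …, c₄) = (4, -4, -1, -2).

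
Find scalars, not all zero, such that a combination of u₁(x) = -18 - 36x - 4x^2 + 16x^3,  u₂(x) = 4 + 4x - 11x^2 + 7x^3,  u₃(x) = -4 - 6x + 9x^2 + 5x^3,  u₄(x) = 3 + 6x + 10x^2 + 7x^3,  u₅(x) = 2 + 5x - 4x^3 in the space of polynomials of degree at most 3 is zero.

Take coordinates with respect to {1, x, …, x^3}.
Write the vectors as columns of a matrix and find a nonzero vector in its null space.
The free variable yields coefficients (1, -1, -3, 2, 2) (any nonzero multiple also works).

u₁ - u₂ - 3u₃ + 2u₄ + 2u₅ = 0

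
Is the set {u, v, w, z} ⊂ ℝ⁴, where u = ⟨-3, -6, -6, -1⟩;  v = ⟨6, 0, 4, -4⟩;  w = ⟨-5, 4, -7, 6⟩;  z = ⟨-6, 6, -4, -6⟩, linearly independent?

linearly independent

Row-reduce the matrix whose columns are u, v, w, z.
The reduction yields 4 nonzero rows, so the rank is 4.
Since rank = 4 (the number of vectors), the set is linearly independent.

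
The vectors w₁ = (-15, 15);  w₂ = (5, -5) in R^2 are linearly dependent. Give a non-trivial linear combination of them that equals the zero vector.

Set up α₁w₁ + α₂w₂ = 0 and solve the homogeneous system.
A generator of the null space is (1, 3).

w₁ + 3w₂ = 0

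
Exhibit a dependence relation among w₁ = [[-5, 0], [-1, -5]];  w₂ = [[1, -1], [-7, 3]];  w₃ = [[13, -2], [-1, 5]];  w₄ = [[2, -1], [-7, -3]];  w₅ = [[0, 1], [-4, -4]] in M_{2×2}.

2w₁ + w₂ + w₃ - 2w₄ + w₅ = 0

Take coordinates with respect to {E₁₁, E₁₂, E₂₁, E₂₂}.
Write the vectors as columns of a matrix and find a nonzero vector in its null space.
A generator of the null space is (2, 1, 1, -2, 1).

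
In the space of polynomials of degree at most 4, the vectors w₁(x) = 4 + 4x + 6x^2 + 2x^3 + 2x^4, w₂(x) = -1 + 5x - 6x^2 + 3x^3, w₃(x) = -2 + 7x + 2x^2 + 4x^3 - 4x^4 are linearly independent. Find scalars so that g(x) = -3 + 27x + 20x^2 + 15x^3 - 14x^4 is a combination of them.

Work in coordinates with respect to the standard basis {1, x, …, x^4}.
Solve the system with w₁, w₂, w₃ as columns and g as the right-hand side.
The system has the unique solution (c₁, c₂, c₃) = (1, -1, 4).

g = w₁ - w₂ + 4w₃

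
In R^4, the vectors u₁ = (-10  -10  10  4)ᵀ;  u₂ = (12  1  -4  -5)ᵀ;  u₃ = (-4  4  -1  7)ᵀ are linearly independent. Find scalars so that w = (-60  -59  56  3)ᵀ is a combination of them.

w = 4u₁ - 3u₂ - 4u₃

Since u₁, u₂, u₃ are independent, the coefficients expressing w are uniquely determined by a linear system.
Row-reducing the augmented matrix gives the unique coefficients (a₁, a₂, a₃) = (4, -3, -4).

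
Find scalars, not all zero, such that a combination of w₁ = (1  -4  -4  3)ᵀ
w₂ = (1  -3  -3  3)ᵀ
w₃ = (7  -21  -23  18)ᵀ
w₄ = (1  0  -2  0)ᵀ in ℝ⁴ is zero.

3w₁ + 3w₂ - w₃ + w₄ = 0

Set up α₁w₁ + … + α₄w₄ = 0 and solve the homogeneous system.
The free variable yields coefficients (3, 3, -1, 1) (any nonzero multiple also works).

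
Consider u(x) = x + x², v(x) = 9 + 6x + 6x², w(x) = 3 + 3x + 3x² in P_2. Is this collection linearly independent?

Write each element as a coordinate vector in ℝ³ using {1, x, x²}.
Row-reduce the matrix whose columns are u, v, w.
The reduction yields 2 nonzero rows, so the rank is 2.
Since rank 2 < 3, the set is linearly dependent.

linearly dependent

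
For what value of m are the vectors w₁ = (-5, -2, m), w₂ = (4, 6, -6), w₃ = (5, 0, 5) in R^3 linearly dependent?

Dependence holds iff the 3×3 matrix [w₁ w₂ w₃] is singular.
The determinant works out to -30*m - 50.
This vanishes exactly when m = -5/3.

m = -5/3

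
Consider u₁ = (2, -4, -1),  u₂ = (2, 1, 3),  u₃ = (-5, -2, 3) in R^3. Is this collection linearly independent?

linearly independent

Form the 3×3 matrix with these as columns; its determinant is 101.
A nonzero determinant means the columns are linearly independent.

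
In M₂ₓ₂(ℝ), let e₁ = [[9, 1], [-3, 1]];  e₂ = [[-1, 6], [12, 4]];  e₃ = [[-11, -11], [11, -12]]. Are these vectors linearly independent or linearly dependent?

Write each element as a coordinate vector in ℝ⁴ using {E₁₁, E₁₂, E₂₁, E₂₂}.
Place the vectors as rows of a 3×4 matrix and reduce to echelon form.
The reduction yields 3 nonzero rows, so the rank is 3.
Since rank = 3 (the number of vectors), the set is linearly independent.

linearly independent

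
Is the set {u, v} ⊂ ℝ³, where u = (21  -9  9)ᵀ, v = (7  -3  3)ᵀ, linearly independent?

linearly dependent

Place the vectors as rows of a 2×3 matrix and reduce to echelon form.
The reduction yields 1 nonzero row, so the rank is 1.
Since rank 1 < 2, the set is linearly dependent.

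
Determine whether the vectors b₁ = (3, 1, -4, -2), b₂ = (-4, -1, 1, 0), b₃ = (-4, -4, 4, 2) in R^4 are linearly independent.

Place the vectors as rows of a 3×4 matrix and reduce to echelon form.
The reduction yields 3 nonzero rows, so the rank is 3.
Since rank = 3 (the number of vectors), the set is linearly independent.

linearly independent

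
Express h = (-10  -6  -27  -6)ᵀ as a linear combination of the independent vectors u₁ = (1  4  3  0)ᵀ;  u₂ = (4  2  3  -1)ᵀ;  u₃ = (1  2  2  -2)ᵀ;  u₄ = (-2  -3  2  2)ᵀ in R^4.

Set up the augmented matrix [u₁ | u₂ | u₃ | u₄ | h] and row-reduce.
Back-substitution yields (c₁, …, c₄) = (-3, -4, 1, -4).

h = -3u₁ - 4u₂ + u₃ - 4u₄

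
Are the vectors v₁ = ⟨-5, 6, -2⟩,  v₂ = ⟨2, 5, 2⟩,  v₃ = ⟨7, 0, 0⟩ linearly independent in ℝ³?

linearly independent

The matrix [v₁|v₂|v₃] has determinant 154.
A nonzero determinant means the columns are linearly independent.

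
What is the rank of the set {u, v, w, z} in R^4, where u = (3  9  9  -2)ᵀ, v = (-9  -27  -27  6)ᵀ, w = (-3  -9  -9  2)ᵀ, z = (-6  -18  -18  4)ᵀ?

Put the 4×4 matrix [u|v|w|z] into echelon form.
Exactly 1 pivot survives; hence the rank is 1.

1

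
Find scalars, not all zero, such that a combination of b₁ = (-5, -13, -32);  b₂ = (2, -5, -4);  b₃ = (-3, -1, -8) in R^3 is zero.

b₁ - 2b₂ - 3b₃ = 0

Set up α₁b₁ + … + α₃b₃ = 0 and solve the homogeneous system.
One solution (up to scaling) is (1, -2, -3).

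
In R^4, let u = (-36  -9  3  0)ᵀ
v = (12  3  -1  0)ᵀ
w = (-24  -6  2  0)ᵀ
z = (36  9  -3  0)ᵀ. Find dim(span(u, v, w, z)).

Form the matrix with u, v, w, z as columns and reduce.
Reduction leaves 1 leading entry, giving rank 1.

dim = 1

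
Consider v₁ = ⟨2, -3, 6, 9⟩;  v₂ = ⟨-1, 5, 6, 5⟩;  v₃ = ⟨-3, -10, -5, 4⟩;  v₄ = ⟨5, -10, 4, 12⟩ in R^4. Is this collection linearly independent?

Form the 4×4 matrix with these as columns; its determinant is 746.
A nonzero determinant means the columns are linearly independent.

linearly independent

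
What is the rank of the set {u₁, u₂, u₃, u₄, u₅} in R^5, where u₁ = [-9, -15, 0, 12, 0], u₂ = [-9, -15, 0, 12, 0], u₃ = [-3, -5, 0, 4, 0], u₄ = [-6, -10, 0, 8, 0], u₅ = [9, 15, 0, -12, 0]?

Row-reduce the 5×5 matrix with these as rows.
The echelon form has 1 nonzero row, so the rank is 1.

rank 1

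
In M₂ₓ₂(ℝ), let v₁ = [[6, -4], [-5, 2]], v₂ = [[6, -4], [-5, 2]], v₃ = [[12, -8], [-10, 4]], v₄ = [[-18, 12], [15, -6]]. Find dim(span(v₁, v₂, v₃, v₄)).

Represent each element by its coordinate vector in ℝ⁴.
Row-reduce the 4×4 matrix with these as rows.
The echelon form has 1 nonzero row, so the rank is 1.

dim = 1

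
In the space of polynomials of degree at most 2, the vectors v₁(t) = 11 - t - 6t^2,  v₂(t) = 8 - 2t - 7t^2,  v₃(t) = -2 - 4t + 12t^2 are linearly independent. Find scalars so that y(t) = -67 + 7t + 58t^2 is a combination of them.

Identify each element with its coordinate vector in ℝ³ via {1, t, t^2}.
Set up the augmented matrix [v₁ | v₂ | v₃ | y] and row-reduce.
Back-substitution yields (a₁, a₂, a₃) = (-3, -4, 1).

y = -3v₁ - 4v₂ + v₃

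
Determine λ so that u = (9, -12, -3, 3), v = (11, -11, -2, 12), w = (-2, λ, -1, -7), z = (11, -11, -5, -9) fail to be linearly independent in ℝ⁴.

λ = -16/5

The set is linearly dependent precisely when det[u; v; w; z] = 0.
Expanding, det = 90*λ + 288.
This vanishes exactly when λ = -16/5.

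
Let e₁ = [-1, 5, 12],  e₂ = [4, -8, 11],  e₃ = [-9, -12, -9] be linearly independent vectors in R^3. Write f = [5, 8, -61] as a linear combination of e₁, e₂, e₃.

Solve the system with e₁, e₂, e₃ as columns and f as the right-hand side.
Row-reducing the augmented matrix gives the unique coefficients (c₁, c₂, c₃) = (-4, -2, -1).

f = -4e₁ - 2e₂ - e₃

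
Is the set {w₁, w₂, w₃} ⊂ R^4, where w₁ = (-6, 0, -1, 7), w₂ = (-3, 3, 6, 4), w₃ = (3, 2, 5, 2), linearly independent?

linearly independent

Place the vectors as rows of a 3×4 matrix and reduce to echelon form.
The reduction yields 3 nonzero rows, so the rank is 3.
Since rank = 3 (the number of vectors), the set is linearly independent.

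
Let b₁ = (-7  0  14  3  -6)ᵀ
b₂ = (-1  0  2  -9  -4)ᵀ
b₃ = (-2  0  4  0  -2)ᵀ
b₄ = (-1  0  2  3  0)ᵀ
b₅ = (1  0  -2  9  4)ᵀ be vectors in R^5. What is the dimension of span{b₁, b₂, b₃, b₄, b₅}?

Form the matrix with b₁, b₂, b₃, b₄, b₅ as columns and reduce.
Exactly 2 pivots survive; hence the rank is 2.

dim = 2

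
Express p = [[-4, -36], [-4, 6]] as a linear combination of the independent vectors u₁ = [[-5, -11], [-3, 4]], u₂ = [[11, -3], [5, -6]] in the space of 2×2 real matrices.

p = 3u₁ + u₂

Work in coordinates with respect to the standard basis {E₁₁, E₁₂, E₂₁, E₂₂}.
Write p = α₁u₁ + α₂u₂ and equate components.
The system has the unique solution (α₁, α₂) = (3, 1).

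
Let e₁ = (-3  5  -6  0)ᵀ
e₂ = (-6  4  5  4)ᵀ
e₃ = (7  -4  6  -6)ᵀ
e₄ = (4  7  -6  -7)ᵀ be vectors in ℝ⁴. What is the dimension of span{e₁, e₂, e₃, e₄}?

dim = 4

Form the matrix with e₁, e₂, e₃, e₄ as columns and reduce.
The echelon form has 4 nonzero rows, so the rank is 4.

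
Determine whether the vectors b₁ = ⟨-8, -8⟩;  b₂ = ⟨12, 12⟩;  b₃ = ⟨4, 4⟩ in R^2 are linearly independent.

There are 3 vectors in a 2-dimensional space, so they cannot be linearly independent.

linearly dependent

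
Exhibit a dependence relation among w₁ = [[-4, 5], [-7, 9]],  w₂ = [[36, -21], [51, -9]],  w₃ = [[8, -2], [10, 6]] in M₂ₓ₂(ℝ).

3w₁ + w₂ - 3w₃ = 0

Pass to coordinate vectors relative to the basis {E₁₁, E₁₂, E₂₁, E₂₂}.
Solve the homogeneous system with w₁, w₂, w₃ as columns by row-reducing the coefficient matrix.
A generator of the null space is (3, 1, -3).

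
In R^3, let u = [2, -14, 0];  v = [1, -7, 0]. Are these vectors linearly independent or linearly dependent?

Row-reduce the matrix whose columns are u, v.
The reduction yields 1 nonzero row, so the rank is 1.
Since rank 1 < 2, the set is linearly dependent.
Indeed u - 2v = 0.

linearly dependent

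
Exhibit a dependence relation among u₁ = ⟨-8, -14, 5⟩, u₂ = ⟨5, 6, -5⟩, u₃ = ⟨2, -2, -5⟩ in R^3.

u₁ + 2u₂ - u₃ = 0

Write the vectors as columns of a matrix and find a nonzero vector in its null space.
One solution (up to scaling) is (1, 2, -1).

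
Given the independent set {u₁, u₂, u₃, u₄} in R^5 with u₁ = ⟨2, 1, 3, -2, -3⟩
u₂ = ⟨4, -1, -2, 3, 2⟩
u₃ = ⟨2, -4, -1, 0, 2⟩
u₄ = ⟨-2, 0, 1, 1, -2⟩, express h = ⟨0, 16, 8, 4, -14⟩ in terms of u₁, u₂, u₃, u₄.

Solve the system with u₁, u₂, u₃, u₄ as columns and h as the right-hand side.
Row-reducing the augmented matrix gives the unique coefficients (a₁, …, a₄) = (2, 2, -4, 2).

h = 2u₁ + 2u₂ - 4u₃ + 2u₄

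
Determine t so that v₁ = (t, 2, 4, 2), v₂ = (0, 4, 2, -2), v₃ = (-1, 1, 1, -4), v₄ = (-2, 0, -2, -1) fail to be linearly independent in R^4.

t = 18/5

Place the vectors as rows of a 4×4 matrix; dependence ⇔ determinant zero.
Cofactor expansion gives det = 108 - 30*t.
Solving 108 - 30*t = 0 yields t = 18/5.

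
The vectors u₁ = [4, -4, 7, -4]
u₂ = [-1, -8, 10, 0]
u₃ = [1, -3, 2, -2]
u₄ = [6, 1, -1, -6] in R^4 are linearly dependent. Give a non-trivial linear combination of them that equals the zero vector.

u₁ - u₂ + u₃ - u₄ = 0

Solve the homogeneous system with u₁, u₂, u₃, u₄ as columns by row-reducing the coefficient matrix.
One solution (up to scaling) is (1, -1, 1, -1).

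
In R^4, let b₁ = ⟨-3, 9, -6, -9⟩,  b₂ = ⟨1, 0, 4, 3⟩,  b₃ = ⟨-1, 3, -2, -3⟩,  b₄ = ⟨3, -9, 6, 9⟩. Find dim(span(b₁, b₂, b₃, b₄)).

Form the matrix with b₁, b₂, b₃, b₄ as columns and reduce.
Reduction leaves 2 leading entries, giving rank 2.

2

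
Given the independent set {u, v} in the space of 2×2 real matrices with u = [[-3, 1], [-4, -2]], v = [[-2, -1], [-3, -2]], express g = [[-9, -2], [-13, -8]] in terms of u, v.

g = u + 3v

Work in coordinates with respect to the standard basis {E₁₁, E₁₂, E₂₁, E₂₂}.
Write g = α₁u + α₂v and equate components.
The system has the unique solution (α₁, α₂) = (1, 3).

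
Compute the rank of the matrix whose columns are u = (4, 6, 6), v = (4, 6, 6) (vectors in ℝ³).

1

Form the matrix with u, v as columns and reduce.
The echelon form has 1 nonzero row, so the rank is 1.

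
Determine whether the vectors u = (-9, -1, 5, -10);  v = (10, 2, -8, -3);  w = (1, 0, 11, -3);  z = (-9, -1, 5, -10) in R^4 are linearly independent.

Two of the vectors are equal, giving an immediate dependence.

linearly dependent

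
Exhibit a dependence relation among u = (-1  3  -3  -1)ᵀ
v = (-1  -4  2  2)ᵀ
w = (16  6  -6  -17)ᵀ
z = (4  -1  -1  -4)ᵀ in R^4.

Row-reduce the matrix with u, v, w, z as columns; the null space gives the coefficients.
The free variable yields coefficients (1, 3, 1, -3) (any nonzero multiple also works).

u + 3v + w - 3z = 0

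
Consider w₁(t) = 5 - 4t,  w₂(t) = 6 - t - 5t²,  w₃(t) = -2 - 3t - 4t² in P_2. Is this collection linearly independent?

linearly independent

Write each element as a coordinate vector in ℝ³ using {1, t, t²}.
Row-reduce the matrix whose columns are w₁, w₂, w₃.
The reduction yields 3 nonzero rows, so the rank is 3.
Since rank = 3 (the number of vectors), the set is linearly independent.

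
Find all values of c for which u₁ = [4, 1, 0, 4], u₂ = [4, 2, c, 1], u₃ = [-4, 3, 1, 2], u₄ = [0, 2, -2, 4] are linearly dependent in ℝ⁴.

c = 23/2

The set is linearly dependent precisely when det[u₁; u₂; u₃; u₄] = 0.
The determinant works out to 184 - 16*c.
Solving 184 - 16*c = 0 yields c = 23/2.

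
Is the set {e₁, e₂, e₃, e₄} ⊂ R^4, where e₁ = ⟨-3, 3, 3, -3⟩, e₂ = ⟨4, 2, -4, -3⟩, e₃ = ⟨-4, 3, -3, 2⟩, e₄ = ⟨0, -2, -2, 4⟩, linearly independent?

linearly independent

Place the vectors as rows of a 4×4 matrix and reduce to echelon form.
The reduction yields 4 nonzero rows, so the rank is 4.
Since rank = 4 (the number of vectors), the set is linearly independent.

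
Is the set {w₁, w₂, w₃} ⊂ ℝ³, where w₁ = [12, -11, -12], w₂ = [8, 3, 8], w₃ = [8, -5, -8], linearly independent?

linearly independent

The matrix [w₁|w₂|w₃] has determinant -448.
A nonzero determinant means the columns are linearly independent.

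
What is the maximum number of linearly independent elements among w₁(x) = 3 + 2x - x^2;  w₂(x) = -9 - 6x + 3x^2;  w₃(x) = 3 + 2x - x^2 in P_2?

Represent each element by its coordinate vector in ℝ³.
Form the matrix with w₁, w₂, w₃ as columns and reduce.
Reduction leaves 1 leading entry, giving rank 1.

1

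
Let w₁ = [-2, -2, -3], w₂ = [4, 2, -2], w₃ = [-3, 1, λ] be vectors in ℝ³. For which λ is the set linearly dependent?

The set is linearly dependent precisely when det[w₁; w₂; w₃] = 0.
Expanding, det = 4*λ - 46.
Solving 4*λ - 46 = 0 yields λ = 23/2.

λ = 23/2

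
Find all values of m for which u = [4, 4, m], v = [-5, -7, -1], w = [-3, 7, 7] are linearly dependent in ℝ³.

Dependence holds iff the 3×3 matrix [u v w] is singular.
Cofactor expansion gives det = -56*m - 16.
Solving -56*m - 16 = 0 yields m = -2/7.

m = -2/7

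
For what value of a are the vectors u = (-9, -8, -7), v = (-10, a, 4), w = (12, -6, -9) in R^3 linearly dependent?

Dependence holds iff the 3×3 matrix [u v w] is singular.
Expanding, det = 165*a - 300.
This vanishes exactly when a = 20/11.

a = 20/11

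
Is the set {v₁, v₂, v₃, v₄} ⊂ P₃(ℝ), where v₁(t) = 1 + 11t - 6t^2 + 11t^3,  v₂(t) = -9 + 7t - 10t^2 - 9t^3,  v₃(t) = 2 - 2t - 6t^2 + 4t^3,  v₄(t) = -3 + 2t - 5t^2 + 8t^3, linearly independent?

Write each element as a coordinate vector in ℝ⁴ using {1, t, …, t^3}.
Place the vectors as rows of a 4×4 matrix and reduce to echelon form.
The reduction yields 4 nonzero rows, so the rank is 4.
Since rank = 4 (the number of vectors), the set is linearly independent.

linearly independent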